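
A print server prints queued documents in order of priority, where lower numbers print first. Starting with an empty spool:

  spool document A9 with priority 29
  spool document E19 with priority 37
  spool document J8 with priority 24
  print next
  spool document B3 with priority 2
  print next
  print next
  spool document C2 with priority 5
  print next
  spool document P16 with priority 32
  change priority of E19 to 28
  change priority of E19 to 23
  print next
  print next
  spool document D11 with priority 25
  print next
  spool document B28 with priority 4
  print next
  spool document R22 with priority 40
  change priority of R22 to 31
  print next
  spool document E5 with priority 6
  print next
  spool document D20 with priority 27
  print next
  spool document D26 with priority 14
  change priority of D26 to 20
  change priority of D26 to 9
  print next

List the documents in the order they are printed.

add A9 (priority 29) → {A9:29}
add E19 (priority 37) → {A9:29, E19:37}
add J8 (priority 24) → {J8:24, A9:29, E19:37}
print next → J8; now {A9:29, E19:37}
add B3 (priority 2) → {B3:2, A9:29, E19:37}
print next → B3; now {A9:29, E19:37}
print next → A9; now {E19:37}
add C2 (priority 5) → {C2:5, E19:37}
print next → C2; now {E19:37}
add P16 (priority 32) → {P16:32, E19:37}
update E19 to priority 28 → {E19:28, P16:32}
update E19 to priority 23 → {E19:23, P16:32}
print next → E19; now {P16:32}
print next → P16; now {}
add D11 (priority 25) → {D11:25}
print next → D11; now {}
add B28 (priority 4) → {B28:4}
print next → B28; now {}
add R22 (priority 40) → {R22:40}
update R22 to priority 31 → {R22:31}
print next → R22; now {}
add E5 (priority 6) → {E5:6}
print next → E5; now {}
add D20 (priority 27) → {D20:27}
print next → D20; now {}
add D26 (priority 14) → {D26:14}
update D26 to priority 20 → {D26:20}
update D26 to priority 9 → {D26:9}
print next → D26; now {}

J8 → B3 → A9 → C2 → E19 → P16 → D11 → B28 → R22 → E5 → D20 → D26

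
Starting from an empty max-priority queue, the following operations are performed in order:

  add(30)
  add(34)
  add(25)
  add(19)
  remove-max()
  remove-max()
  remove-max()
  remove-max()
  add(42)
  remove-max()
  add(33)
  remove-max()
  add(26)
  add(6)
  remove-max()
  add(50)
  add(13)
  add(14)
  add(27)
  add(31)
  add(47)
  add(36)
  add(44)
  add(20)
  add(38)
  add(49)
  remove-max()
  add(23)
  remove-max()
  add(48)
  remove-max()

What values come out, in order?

insert 30 → {30}
insert 34 → {34, 30}
insert 25 → {34, 30, 25}
insert 19 → {34, 30, 25, 19}
remove-max → 34; now {30, 25, 19}
remove-max → 30; now {25, 19}
remove-max → 25; now {19}
remove-max → 19; now {}
insert 42 → {42}
remove-max → 42; now {}
insert 33 → {33}
remove-max → 33; now {}
insert 26 → {26}
insert 6 → {26, 6}
remove-max → 26; now {6}
insert 50 → {50, 6}
insert 13 → {50, 13, 6}
insert 14 → {50, 14, 13, 6}
insert 27 → {50, 27, 14, 13, 6}
insert 31 → {50, 31, 27, 14, 13, 6}
insert 47 → {50, 47, 31, 27, 14, 13, 6}
insert 36 → {50, 47, 36, 31, 27, 14, 13, 6}
insert 44 → {50, 47, 44, 36, 31, 27, 14, 13, 6}
insert 20 → {50, 47, 44, 36, 31, 27, 20, 14, 13, 6}
insert 38 → {50, 47, 44, 38, 36, 31, 27, 20, 14, 13, 6}
insert 49 → {50, 49, 47, 44, 38, 36, 31, 27, 20, 14, 13, 6}
remove-max → 50; now {49, 47, 44, 38, 36, 31, 27, 20, 14, 13, 6}
insert 23 → {49, 47, 44, 38, 36, 31, 27, 23, 20, 14, 13, 6}
remove-max → 49; now {47, 44, 38, 36, 31, 27, 23, 20, 14, 13, 6}
insert 48 → {48, 47, 44, 38, 36, 31, 27, 23, 20, 14, 13, 6}
remove-max → 48; now {47, 44, 38, 36, 31, 27, 23, 20, 14, 13, 6}

34 → 30 → 25 → 19 → 42 → 33 → 26 → 50 → 49 → 48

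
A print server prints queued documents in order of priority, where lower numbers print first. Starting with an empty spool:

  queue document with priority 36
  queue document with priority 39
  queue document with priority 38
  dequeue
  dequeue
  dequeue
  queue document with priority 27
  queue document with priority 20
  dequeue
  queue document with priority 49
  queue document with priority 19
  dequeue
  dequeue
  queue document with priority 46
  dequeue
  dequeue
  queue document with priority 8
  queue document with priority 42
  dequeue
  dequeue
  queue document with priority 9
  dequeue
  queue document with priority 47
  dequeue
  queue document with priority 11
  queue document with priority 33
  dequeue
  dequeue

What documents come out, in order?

36, 38, 39, 20, 19, 27, 46, 49, 8, 42, 9, 47, 11, 33

insert 36 → {36}
insert 39 → {36, 39}
insert 38 → {36, 38, 39}
dequeue → 36; now {38, 39}
dequeue → 38; now {39}
dequeue → 39; now {}
insert 27 → {27}
insert 20 → {20, 27}
dequeue → 20; now {27}
insert 49 → {27, 49}
insert 19 → {19, 27, 49}
dequeue → 19; now {27, 49}
dequeue → 27; now {49}
insert 46 → {46, 49}
dequeue → 46; now {49}
dequeue → 49; now {}
insert 8 → {8}
insert 42 → {8, 42}
dequeue → 8; now {42}
dequeue → 42; now {}
insert 9 → {9}
dequeue → 9; now {}
insert 47 → {47}
dequeue → 47; now {}
insert 11 → {11}
insert 33 → {11, 33}
dequeue → 11; now {33}
dequeue → 33; now {}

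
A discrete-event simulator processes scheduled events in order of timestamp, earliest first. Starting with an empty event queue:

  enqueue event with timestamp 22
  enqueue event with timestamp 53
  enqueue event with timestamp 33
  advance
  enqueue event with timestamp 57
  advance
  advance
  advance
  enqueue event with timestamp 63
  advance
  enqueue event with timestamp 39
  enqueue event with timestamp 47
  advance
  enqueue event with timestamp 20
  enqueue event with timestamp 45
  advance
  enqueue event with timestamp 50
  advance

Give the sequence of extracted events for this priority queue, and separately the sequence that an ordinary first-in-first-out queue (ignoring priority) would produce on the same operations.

priority queue: [22, 33, 53, 57, 63, 39, 20, 45]; FIFO queue: [22, 53, 33, 57, 63, 39, 47, 20]

insert 22 → {22}
insert 53 → {22, 53}
insert 33 → {22, 33, 53}
advance → 22; now {33, 53}
insert 57 → {33, 53, 57}
advance → 33; now {53, 57}
advance → 53; now {57}
advance → 57; now {}
insert 63 → {63}
advance → 63; now {}
insert 39 → {39}
insert 47 → {39, 47}
advance → 39; now {47}
insert 20 → {20, 47}
insert 45 → {20, 45, 47}
advance → 20; now {45, 47}
insert 50 → {45, 47, 50}
advance → 45; now {47, 50}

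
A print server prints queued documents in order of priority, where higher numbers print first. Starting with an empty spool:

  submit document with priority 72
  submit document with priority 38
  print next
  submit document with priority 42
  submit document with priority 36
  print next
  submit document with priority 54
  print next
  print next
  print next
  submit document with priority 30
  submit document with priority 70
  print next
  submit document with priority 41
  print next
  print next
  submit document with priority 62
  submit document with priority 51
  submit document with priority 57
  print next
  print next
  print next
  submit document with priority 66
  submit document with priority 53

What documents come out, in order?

insert 72 → {72}
insert 38 → {72, 38}
print next → 72; now {38}
insert 42 → {42, 38}
insert 36 → {42, 38, 36}
print next → 42; now {38, 36}
insert 54 → {54, 38, 36}
print next → 54; now {38, 36}
print next → 38; now {36}
print next → 36; now {}
insert 30 → {30}
insert 70 → {70, 30}
print next → 70; now {30}
insert 41 → {41, 30}
print next → 41; now {30}
print next → 30; now {}
insert 62 → {62}
insert 51 → {62, 51}
insert 57 → {62, 57, 51}
print next → 62; now {57, 51}
print next → 57; now {51}
print next → 51; now {}
insert 66 → {66}
insert 53 → {66, 53}

72, 42, 54, 38, 36, 70, 41, 30, 62, 57, 51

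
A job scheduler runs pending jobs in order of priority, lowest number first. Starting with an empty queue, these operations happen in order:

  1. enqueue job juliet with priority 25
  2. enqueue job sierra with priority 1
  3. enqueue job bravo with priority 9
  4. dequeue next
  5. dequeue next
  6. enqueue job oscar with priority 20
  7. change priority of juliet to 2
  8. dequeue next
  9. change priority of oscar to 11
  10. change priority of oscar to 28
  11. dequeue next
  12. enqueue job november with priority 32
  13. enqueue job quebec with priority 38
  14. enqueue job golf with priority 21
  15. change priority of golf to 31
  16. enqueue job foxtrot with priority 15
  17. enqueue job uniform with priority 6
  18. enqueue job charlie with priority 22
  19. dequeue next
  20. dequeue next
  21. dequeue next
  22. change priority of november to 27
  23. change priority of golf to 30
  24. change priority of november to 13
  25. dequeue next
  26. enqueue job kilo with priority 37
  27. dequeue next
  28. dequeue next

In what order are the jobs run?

add juliet (priority 25) → {juliet:25}
add sierra (priority 1) → {sierra:1, juliet:25}
add bravo (priority 9) → {sierra:1, bravo:9, juliet:25}
dequeue next → sierra; now {bravo:9, juliet:25}
dequeue next → bravo; now {juliet:25}
add oscar (priority 20) → {oscar:20, juliet:25}
update juliet to priority 2 → {juliet:2, oscar:20}
dequeue next → juliet; now {oscar:20}
update oscar to priority 11 → {oscar:11}
update oscar to priority 28 → {oscar:28}
dequeue next → oscar; now {}
add november (priority 32) → {november:32}
add quebec (priority 38) → {november:32, quebec:38}
add golf (priority 21) → {golf:21, november:32, quebec:38}
update golf to priority 31 → {golf:31, november:32, quebec:38}
add foxtrot (priority 15) → {foxtrot:15, golf:31, november:32, quebec:38}
add uniform (priority 6) → {uniform:6, foxtrot:15, golf:31, november:32, quebec:38}
add charlie (priority 22) → {uniform:6, foxtrot:15, charlie:22, golf:31, november:32, quebec:38}
dequeue next → uniform; now {foxtrot:15, charlie:22, golf:31, november:32, quebec:38}
dequeue next → foxtrot; now {charlie:22, golf:31, november:32, quebec:38}
dequeue next → charlie; now {golf:31, november:32, quebec:38}
update november to priority 27 → {november:27, golf:31, quebec:38}
update golf to priority 30 → {november:27, golf:30, quebec:38}
update november to priority 13 → {november:13, golf:30, quebec:38}
dequeue next → november; now {golf:30, quebec:38}
add kilo (priority 37) → {golf:30, kilo:37, quebec:38}
dequeue next → golf; now {kilo:37, quebec:38}
dequeue next → kilo; now {quebec:38}

[sierra, bravo, juliet, oscar, uniform, foxtrot, charlie, november, golf, kilo]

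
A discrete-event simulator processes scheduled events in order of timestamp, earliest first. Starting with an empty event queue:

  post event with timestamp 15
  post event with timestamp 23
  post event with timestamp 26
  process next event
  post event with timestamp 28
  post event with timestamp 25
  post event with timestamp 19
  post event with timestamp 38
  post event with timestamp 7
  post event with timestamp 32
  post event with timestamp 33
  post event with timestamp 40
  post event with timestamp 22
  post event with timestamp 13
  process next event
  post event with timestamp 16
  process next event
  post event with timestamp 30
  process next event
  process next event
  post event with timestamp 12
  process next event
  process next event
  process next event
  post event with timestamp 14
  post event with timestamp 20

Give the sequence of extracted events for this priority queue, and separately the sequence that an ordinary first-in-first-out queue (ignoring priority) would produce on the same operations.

insert 15 → {15}
insert 23 → {15, 23}
insert 26 → {15, 23, 26}
process next event → 15; now {23, 26}
insert 28 → {23, 26, 28}
insert 25 → {23, 25, 26, 28}
insert 19 → {19, 23, 25, 26, 28}
insert 38 → {19, 23, 25, 26, 28, 38}
insert 7 → {7, 19, 23, 25, 26, 28, 38}
insert 32 → {7, 19, 23, 25, 26, 28, 32, 38}
insert 33 → {7, 19, 23, 25, 26, 28, 32, 33, 38}
insert 40 → {7, 19, 23, 25, 26, 28, 32, 33, 38, 40}
insert 22 → {7, 19, 22, 23, 25, 26, 28, 32, 33, 38, 40}
insert 13 → {7, 13, 19, 22, 23, 25, 26, 28, 32, 33, 38, 40}
process next event → 7; now {13, 19, 22, 23, 25, 26, 28, 32, 33, 38, 40}
insert 16 → {13, 16, 19, 22, 23, 25, 26, 28, 32, 33, 38, 40}
process next event → 13; now {16, 19, 22, 23, 25, 26, 28, 32, 33, 38, 40}
insert 30 → {16, 19, 22, 23, 25, 26, 28, 30, 32, 33, 38, 40}
process next event → 16; now {19, 22, 23, 25, 26, 28, 30, 32, 33, 38, 40}
process next event → 19; now {22, 23, 25, 26, 28, 30, 32, 33, 38, 40}
insert 12 → {12, 22, 23, 25, 26, 28, 30, 32, 33, 38, 40}
process next event → 12; now {22, 23, 25, 26, 28, 30, 32, 33, 38, 40}
process next event → 22; now {23, 25, 26, 28, 30, 32, 33, 38, 40}
process next event → 23; now {25, 26, 28, 30, 32, 33, 38, 40}
insert 14 → {14, 25, 26, 28, 30, 32, 33, 38, 40}
insert 20 → {14, 20, 25, 26, 28, 30, 32, 33, 38, 40}

priority queue: 15 → 7 → 13 → 16 → 19 → 12 → 22 → 23; FIFO queue: 15 → 23 → 26 → 28 → 25 → 19 → 38 → 7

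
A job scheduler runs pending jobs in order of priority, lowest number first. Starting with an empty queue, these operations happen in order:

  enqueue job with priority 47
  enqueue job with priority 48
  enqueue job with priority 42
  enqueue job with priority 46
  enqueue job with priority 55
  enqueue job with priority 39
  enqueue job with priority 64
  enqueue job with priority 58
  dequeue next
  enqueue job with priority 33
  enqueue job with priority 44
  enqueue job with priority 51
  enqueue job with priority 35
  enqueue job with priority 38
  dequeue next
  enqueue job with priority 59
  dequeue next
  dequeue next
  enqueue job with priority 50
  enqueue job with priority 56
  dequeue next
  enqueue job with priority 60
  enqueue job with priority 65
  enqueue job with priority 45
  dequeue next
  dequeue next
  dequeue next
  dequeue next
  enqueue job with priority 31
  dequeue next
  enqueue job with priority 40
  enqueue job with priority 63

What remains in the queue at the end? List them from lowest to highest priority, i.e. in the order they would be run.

40, 48, 50, 51, 55, 56, 58, 59, 60, 63, 64, 65

insert 47 → {47}
insert 48 → {47, 48}
insert 42 → {42, 47, 48}
insert 46 → {42, 46, 47, 48}
insert 55 → {42, 46, 47, 48, 55}
insert 39 → {39, 42, 46, 47, 48, 55}
insert 64 → {39, 42, 46, 47, 48, 55, 64}
insert 58 → {39, 42, 46, 47, 48, 55, 58, 64}
dequeue next → 39; now {42, 46, 47, 48, 55, 58, 64}
insert 33 → {33, 42, 46, 47, 48, 55, 58, 64}
insert 44 → {33, 42, 44, 46, 47, 48, 55, 58, 64}
insert 51 → {33, 42, 44, 46, 47, 48, 51, 55, 58, 64}
insert 35 → {33, 35, 42, 44, 46, 47, 48, 51, 55, 58, 64}
insert 38 → {33, 35, 38, 42, 44, 46, 47, 48, 51, 55, 58, 64}
dequeue next → 33; now {35, 38, 42, 44, 46, 47, 48, 51, 55, 58, 64}
insert 59 → {35, 38, 42, 44, 46, 47, 48, 51, 55, 58, 59, 64}
dequeue next → 35; now {38, 42, 44, 46, 47, 48, 51, 55, 58, 59, 64}
dequeue next → 38; now {42, 44, 46, 47, 48, 51, 55, 58, 59, 64}
insert 50 → {42, 44, 46, 47, 48, 50, 51, 55, 58, 59, 64}
insert 56 → {42, 44, 46, 47, 48, 50, 51, 55, 56, 58, 59, 64}
dequeue next → 42; now {44, 46, 47, 48, 50, 51, 55, 56, 58, 59, 64}
insert 60 → {44, 46, 47, 48, 50, 51, 55, 56, 58, 59, 60, 64}
insert 65 → {44, 46, 47, 48, 50, 51, 55, 56, 58, 59, 60, 64, 65}
insert 45 → {44, 45, 46, 47, 48, 50, 51, 55, 56, 58, 59, 60, 64, 65}
dequeue next → 44; now {45, 46, 47, 48, 50, 51, 55, 56, 58, 59, 60, 64, 65}
dequeue next → 45; now {46, 47, 48, 50, 51, 55, 56, 58, 59, 60, 64, 65}
dequeue next → 46; now {47, 48, 50, 51, 55, 56, 58, 59, 60, 64, 65}
dequeue next → 47; now {48, 50, 51, 55, 56, 58, 59, 60, 64, 65}
insert 31 → {31, 48, 50, 51, 55, 56, 58, 59, 60, 64, 65}
dequeue next → 31; now {48, 50, 51, 55, 56, 58, 59, 60, 64, 65}
insert 40 → {40, 48, 50, 51, 55, 56, 58, 59, 60, 64, 65}
insert 63 → {40, 48, 50, 51, 55, 56, 58, 59, 60, 63, 64, 65}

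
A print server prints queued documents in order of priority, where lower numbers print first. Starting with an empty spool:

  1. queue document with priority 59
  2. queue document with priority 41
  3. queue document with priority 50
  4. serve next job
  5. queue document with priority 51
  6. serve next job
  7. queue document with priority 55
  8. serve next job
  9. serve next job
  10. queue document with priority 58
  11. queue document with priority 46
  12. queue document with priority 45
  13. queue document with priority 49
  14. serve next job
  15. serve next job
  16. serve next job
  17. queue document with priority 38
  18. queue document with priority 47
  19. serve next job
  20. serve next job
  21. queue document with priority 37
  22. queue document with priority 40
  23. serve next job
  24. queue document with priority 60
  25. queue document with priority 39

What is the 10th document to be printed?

37

insert 59 → {59}
insert 41 → {41, 59}
insert 50 → {41, 50, 59}
serve next job → 41; now {50, 59}
insert 51 → {50, 51, 59}
serve next job → 50; now {51, 59}
insert 55 → {51, 55, 59}
serve next job → 51; now {55, 59}
serve next job → 55; now {59}
insert 58 → {58, 59}
insert 46 → {46, 58, 59}
insert 45 → {45, 46, 58, 59}
insert 49 → {45, 46, 49, 58, 59}
serve next job → 45; now {46, 49, 58, 59}
serve next job → 46; now {49, 58, 59}
serve next job → 49; now {58, 59}
insert 38 → {38, 58, 59}
insert 47 → {38, 47, 58, 59}
serve next job → 38; now {47, 58, 59}
serve next job → 47; now {58, 59}
insert 37 → {37, 58, 59}
insert 40 → {37, 40, 58, 59}
serve next job → 37; now {40, 58, 59}
insert 60 → {40, 58, 59, 60}
insert 39 → {39, 40, 58, 59, 60}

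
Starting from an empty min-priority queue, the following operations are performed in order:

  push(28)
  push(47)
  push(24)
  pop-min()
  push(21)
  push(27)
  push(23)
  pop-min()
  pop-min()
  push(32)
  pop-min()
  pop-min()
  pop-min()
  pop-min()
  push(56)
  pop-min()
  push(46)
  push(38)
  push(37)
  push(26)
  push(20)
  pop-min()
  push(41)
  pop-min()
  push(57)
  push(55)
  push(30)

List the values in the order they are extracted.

insert 28 → {28}
insert 47 → {28, 47}
insert 24 → {24, 28, 47}
pop-min → 24; now {28, 47}
insert 21 → {21, 28, 47}
insert 27 → {21, 27, 28, 47}
insert 23 → {21, 23, 27, 28, 47}
pop-min → 21; now {23, 27, 28, 47}
pop-min → 23; now {27, 28, 47}
insert 32 → {27, 28, 32, 47}
pop-min → 27; now {28, 32, 47}
pop-min → 28; now {32, 47}
pop-min → 32; now {47}
pop-min → 47; now {}
insert 56 → {56}
pop-min → 56; now {}
insert 46 → {46}
insert 38 → {38, 46}
insert 37 → {37, 38, 46}
insert 26 → {26, 37, 38, 46}
insert 20 → {20, 26, 37, 38, 46}
pop-min → 20; now {26, 37, 38, 46}
insert 41 → {26, 37, 38, 41, 46}
pop-min → 26; now {37, 38, 41, 46}
insert 57 → {37, 38, 41, 46, 57}
insert 55 → {37, 38, 41, 46, 55, 57}
insert 30 → {30, 37, 38, 41, 46, 55, 57}

24 → 21 → 23 → 27 → 28 → 32 → 47 → 56 → 20 → 26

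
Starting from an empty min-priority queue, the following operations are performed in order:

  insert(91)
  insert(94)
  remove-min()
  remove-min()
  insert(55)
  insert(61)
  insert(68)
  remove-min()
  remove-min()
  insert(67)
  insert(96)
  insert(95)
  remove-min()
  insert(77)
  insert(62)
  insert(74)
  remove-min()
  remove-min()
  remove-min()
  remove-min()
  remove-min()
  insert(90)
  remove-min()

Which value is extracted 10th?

95

insert 91 → {91}
insert 94 → {91, 94}
remove-min → 91; now {94}
remove-min → 94; now {}
insert 55 → {55}
insert 61 → {55, 61}
insert 68 → {55, 61, 68}
remove-min → 55; now {61, 68}
remove-min → 61; now {68}
insert 67 → {67, 68}
insert 96 → {67, 68, 96}
insert 95 → {67, 68, 95, 96}
remove-min → 67; now {68, 95, 96}
insert 77 → {68, 77, 95, 96}
insert 62 → {62, 68, 77, 95, 96}
insert 74 → {62, 68, 74, 77, 95, 96}
remove-min → 62; now {68, 74, 77, 95, 96}
remove-min → 68; now {74, 77, 95, 96}
remove-min → 74; now {77, 95, 96}
remove-min → 77; now {95, 96}
remove-min → 95; now {96}
insert 90 → {90, 96}
remove-min → 90; now {96}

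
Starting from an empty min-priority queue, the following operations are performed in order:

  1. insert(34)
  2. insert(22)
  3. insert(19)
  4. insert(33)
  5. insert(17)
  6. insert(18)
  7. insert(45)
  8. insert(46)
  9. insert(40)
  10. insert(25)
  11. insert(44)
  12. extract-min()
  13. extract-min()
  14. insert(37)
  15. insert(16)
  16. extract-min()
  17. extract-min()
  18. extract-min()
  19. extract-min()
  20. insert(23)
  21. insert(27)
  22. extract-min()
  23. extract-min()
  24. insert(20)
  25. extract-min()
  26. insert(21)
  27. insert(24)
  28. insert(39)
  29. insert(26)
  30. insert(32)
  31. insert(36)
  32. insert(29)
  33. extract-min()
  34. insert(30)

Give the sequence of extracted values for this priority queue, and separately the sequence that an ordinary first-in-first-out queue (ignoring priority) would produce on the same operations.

insert 34 → {34}
insert 22 → {22, 34}
insert 19 → {19, 22, 34}
insert 33 → {19, 22, 33, 34}
insert 17 → {17, 19, 22, 33, 34}
insert 18 → {17, 18, 19, 22, 33, 34}
insert 45 → {17, 18, 19, 22, 33, 34, 45}
insert 46 → {17, 18, 19, 22, 33, 34, 45, 46}
insert 40 → {17, 18, 19, 22, 33, 34, 40, 45, 46}
insert 25 → {17, 18, 19, 22, 25, 33, 34, 40, 45, 46}
insert 44 → {17, 18, 19, 22, 25, 33, 34, 40, 44, 45, 46}
extract-min → 17; now {18, 19, 22, 25, 33, 34, 40, 44, 45, 46}
extract-min → 18; now {19, 22, 25, 33, 34, 40, 44, 45, 46}
insert 37 → {19, 22, 25, 33, 34, 37, 40, 44, 45, 46}
insert 16 → {16, 19, 22, 25, 33, 34, 37, 40, 44, 45, 46}
extract-min → 16; now {19, 22, 25, 33, 34, 37, 40, 44, 45, 46}
extract-min → 19; now {22, 25, 33, 34, 37, 40, 44, 45, 46}
extract-min → 22; now {25, 33, 34, 37, 40, 44, 45, 46}
extract-min → 25; now {33, 34, 37, 40, 44, 45, 46}
insert 23 → {23, 33, 34, 37, 40, 44, 45, 46}
insert 27 → {23, 27, 33, 34, 37, 40, 44, 45, 46}
extract-min → 23; now {27, 33, 34, 37, 40, 44, 45, 46}
extract-min → 27; now {33, 34, 37, 40, 44, 45, 46}
insert 20 → {20, 33, 34, 37, 40, 44, 45, 46}
extract-min → 20; now {33, 34, 37, 40, 44, 45, 46}
insert 21 → {21, 33, 34, 37, 40, 44, 45, 46}
insert 24 → {21, 24, 33, 34, 37, 40, 44, 45, 46}
insert 39 → {21, 24, 33, 34, 37, 39, 40, 44, 45, 46}
insert 26 → {21, 24, 26, 33, 34, 37, 39, 40, 44, 45, 46}
insert 32 → {21, 24, 26, 32, 33, 34, 37, 39, 40, 44, 45, 46}
insert 36 → {21, 24, 26, 32, 33, 34, 36, 37, 39, 40, 44, 45, 46}
insert 29 → {21, 24, 26, 29, 32, 33, 34, 36, 37, 39, 40, 44, 45, 46}
extract-min → 21; now {24, 26, 29, 32, 33, 34, 36, 37, 39, 40, 44, 45, 46}
insert 30 → {24, 26, 29, 30, 32, 33, 34, 36, 37, 39, 40, 44, 45, 46}

priority queue: 17 → 18 → 16 → 19 → 22 → 25 → 23 → 27 → 20 → 21; FIFO queue: 34, 22, 19, 33, 17, 18, 45, 46, 40, 25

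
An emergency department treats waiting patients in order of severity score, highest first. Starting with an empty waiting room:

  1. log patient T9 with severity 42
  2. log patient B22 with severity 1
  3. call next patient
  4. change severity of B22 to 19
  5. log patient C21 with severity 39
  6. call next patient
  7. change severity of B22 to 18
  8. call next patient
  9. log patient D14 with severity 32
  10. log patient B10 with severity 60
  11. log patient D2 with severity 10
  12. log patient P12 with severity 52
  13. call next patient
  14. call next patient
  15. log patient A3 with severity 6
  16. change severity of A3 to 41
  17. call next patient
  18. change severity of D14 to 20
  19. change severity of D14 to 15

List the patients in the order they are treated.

T9 → C21 → B22 → B10 → P12 → A3

add T9 (severity 42) → {T9:42}
add B22 (severity 1) → {T9:42, B22:1}
call next patient → T9; now {B22:1}
update B22 to severity 19 → {B22:19}
add C21 (severity 39) → {C21:39, B22:19}
call next patient → C21; now {B22:19}
update B22 to severity 18 → {B22:18}
call next patient → B22; now {}
add D14 (severity 32) → {D14:32}
add B10 (severity 60) → {B10:60, D14:32}
add D2 (severity 10) → {B10:60, D14:32, D2:10}
add P12 (severity 52) → {B10:60, P12:52, D14:32, D2:10}
call next patient → B10; now {P12:52, D14:32, D2:10}
call next patient → P12; now {D14:32, D2:10}
add A3 (severity 6) → {D14:32, D2:10, A3:6}
update A3 to severity 41 → {A3:41, D14:32, D2:10}
call next patient → A3; now {D14:32, D2:10}
update D14 to severity 20 → {D14:20, D2:10}
update D14 to severity 15 → {D14:15, D2:10}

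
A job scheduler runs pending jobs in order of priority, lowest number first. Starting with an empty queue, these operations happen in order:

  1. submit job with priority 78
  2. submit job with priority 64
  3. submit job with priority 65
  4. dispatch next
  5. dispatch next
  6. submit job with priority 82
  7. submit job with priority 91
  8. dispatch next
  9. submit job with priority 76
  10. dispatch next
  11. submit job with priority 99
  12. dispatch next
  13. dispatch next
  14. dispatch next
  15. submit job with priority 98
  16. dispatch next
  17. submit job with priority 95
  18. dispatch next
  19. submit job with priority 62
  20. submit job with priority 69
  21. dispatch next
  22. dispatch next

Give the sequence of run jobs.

64, 65, 78, 76, 82, 91, 99, 98, 95, 62, 69

insert 78 → {78}
insert 64 → {64, 78}
insert 65 → {64, 65, 78}
dispatch next → 64; now {65, 78}
dispatch next → 65; now {78}
insert 82 → {78, 82}
insert 91 → {78, 82, 91}
dispatch next → 78; now {82, 91}
insert 76 → {76, 82, 91}
dispatch next → 76; now {82, 91}
insert 99 → {82, 91, 99}
dispatch next → 82; now {91, 99}
dispatch next → 91; now {99}
dispatch next → 99; now {}
insert 98 → {98}
dispatch next → 98; now {}
insert 95 → {95}
dispatch next → 95; now {}
insert 62 → {62}
insert 69 → {62, 69}
dispatch next → 62; now {69}
dispatch next → 69; now {}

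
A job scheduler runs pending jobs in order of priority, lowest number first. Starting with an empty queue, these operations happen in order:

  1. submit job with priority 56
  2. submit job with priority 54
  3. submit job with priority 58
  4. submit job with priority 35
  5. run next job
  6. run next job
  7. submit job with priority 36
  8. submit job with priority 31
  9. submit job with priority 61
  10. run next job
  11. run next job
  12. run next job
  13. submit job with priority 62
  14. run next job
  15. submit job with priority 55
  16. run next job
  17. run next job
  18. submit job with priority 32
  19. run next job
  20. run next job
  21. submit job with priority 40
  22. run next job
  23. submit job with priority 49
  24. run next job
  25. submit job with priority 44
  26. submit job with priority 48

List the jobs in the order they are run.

35, 54, 31, 36, 56, 58, 55, 61, 32, 62, 40, 49

insert 56 → {56}
insert 54 → {54, 56}
insert 58 → {54, 56, 58}
insert 35 → {35, 54, 56, 58}
run next job → 35; now {54, 56, 58}
run next job → 54; now {56, 58}
insert 36 → {36, 56, 58}
insert 31 → {31, 36, 56, 58}
insert 61 → {31, 36, 56, 58, 61}
run next job → 31; now {36, 56, 58, 61}
run next job → 36; now {56, 58, 61}
run next job → 56; now {58, 61}
insert 62 → {58, 61, 62}
run next job → 58; now {61, 62}
insert 55 → {55, 61, 62}
run next job → 55; now {61, 62}
run next job → 61; now {62}
insert 32 → {32, 62}
run next job → 32; now {62}
run next job → 62; now {}
insert 40 → {40}
run next job → 40; now {}
insert 49 → {49}
run next job → 49; now {}
insert 44 → {44}
insert 48 → {44, 48}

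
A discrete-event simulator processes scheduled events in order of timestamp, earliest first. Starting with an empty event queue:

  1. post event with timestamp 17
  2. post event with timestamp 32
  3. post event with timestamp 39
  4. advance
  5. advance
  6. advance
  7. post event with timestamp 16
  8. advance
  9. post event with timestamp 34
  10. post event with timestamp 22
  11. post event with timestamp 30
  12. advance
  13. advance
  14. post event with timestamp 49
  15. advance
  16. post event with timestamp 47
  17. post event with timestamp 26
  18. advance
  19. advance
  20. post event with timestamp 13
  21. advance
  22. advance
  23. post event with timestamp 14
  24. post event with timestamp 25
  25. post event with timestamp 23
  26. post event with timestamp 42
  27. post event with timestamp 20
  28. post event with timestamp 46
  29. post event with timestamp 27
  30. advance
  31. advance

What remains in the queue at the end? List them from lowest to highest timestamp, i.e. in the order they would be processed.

23 → 25 → 27 → 42 → 46

insert 17 → {17}
insert 32 → {17, 32}
insert 39 → {17, 32, 39}
advance → 17; now {32, 39}
advance → 32; now {39}
advance → 39; now {}
insert 16 → {16}
advance → 16; now {}
insert 34 → {34}
insert 22 → {22, 34}
insert 30 → {22, 30, 34}
advance → 22; now {30, 34}
advance → 30; now {34}
insert 49 → {34, 49}
advance → 34; now {49}
insert 47 → {47, 49}
insert 26 → {26, 47, 49}
advance → 26; now {47, 49}
advance → 47; now {49}
insert 13 → {13, 49}
advance → 13; now {49}
advance → 49; now {}
insert 14 → {14}
insert 25 → {14, 25}
insert 23 → {14, 23, 25}
insert 42 → {14, 23, 25, 42}
insert 20 → {14, 20, 23, 25, 42}
insert 46 → {14, 20, 23, 25, 42, 46}
insert 27 → {14, 20, 23, 25, 27, 42, 46}
advance → 14; now {20, 23, 25, 27, 42, 46}
advance → 20; now {23, 25, 27, 42, 46}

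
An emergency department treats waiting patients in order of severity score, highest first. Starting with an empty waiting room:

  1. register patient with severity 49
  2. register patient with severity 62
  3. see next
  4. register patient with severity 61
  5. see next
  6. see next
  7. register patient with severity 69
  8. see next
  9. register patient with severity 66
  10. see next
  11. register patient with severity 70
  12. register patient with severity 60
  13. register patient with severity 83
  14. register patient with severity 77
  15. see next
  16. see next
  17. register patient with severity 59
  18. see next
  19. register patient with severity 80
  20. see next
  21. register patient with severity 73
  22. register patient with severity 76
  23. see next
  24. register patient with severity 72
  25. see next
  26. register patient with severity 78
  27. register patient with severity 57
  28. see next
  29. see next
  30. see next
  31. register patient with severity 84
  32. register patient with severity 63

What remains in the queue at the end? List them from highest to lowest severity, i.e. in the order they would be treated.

insert 49 → {49}
insert 62 → {62, 49}
see next → 62; now {49}
insert 61 → {61, 49}
see next → 61; now {49}
see next → 49; now {}
insert 69 → {69}
see next → 69; now {}
insert 66 → {66}
see next → 66; now {}
insert 70 → {70}
insert 60 → {70, 60}
insert 83 → {83, 70, 60}
insert 77 → {83, 77, 70, 60}
see next → 83; now {77, 70, 60}
see next → 77; now {70, 60}
insert 59 → {70, 60, 59}
see next → 70; now {60, 59}
insert 80 → {80, 60, 59}
see next → 80; now {60, 59}
insert 73 → {73, 60, 59}
insert 76 → {76, 73, 60, 59}
see next → 76; now {73, 60, 59}
insert 72 → {73, 72, 60, 59}
see next → 73; now {72, 60, 59}
insert 78 → {78, 72, 60, 59}
insert 57 → {78, 72, 60, 59, 57}
see next → 78; now {72, 60, 59, 57}
see next → 72; now {60, 59, 57}
see next → 60; now {59, 57}
insert 84 → {84, 59, 57}
insert 63 → {84, 63, 59, 57}

84, 63, 59, 57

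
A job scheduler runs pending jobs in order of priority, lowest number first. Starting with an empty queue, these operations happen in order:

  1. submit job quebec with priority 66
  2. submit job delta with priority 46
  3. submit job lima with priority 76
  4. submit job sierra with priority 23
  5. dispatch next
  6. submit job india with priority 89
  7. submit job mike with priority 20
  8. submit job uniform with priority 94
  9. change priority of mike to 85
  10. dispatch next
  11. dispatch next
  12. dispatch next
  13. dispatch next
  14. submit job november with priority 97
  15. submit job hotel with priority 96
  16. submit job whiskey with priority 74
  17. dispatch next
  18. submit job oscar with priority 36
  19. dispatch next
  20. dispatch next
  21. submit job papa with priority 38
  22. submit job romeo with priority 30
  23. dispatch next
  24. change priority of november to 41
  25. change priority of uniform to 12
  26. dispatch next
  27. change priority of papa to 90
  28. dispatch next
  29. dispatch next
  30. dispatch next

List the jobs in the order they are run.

add quebec (priority 66) → {quebec:66}
add delta (priority 46) → {delta:46, quebec:66}
add lima (priority 76) → {delta:46, quebec:66, lima:76}
add sierra (priority 23) → {sierra:23, delta:46, quebec:66, lima:76}
dispatch next → sierra; now {delta:46, quebec:66, lima:76}
add india (priority 89) → {delta:46, quebec:66, lima:76, india:89}
add mike (priority 20) → {mike:20, delta:46, quebec:66, lima:76, india:89}
add uniform (priority 94) → {mike:20, delta:46, quebec:66, lima:76, india:89, uniform:94}
update mike to priority 85 → {delta:46, quebec:66, lima:76, mike:85, india:89, uniform:94}
dispatch next → delta; now {quebec:66, lima:76, mike:85, india:89, uniform:94}
dispatch next → quebec; now {lima:76, mike:85, india:89, uniform:94}
dispatch next → lima; now {mike:85, india:89, uniform:94}
dispatch next → mike; now {india:89, uniform:94}
add november (priority 97) → {india:89, uniform:94, november:97}
add hotel (priority 96) → {india:89, uniform:94, hotel:96, november:97}
add whiskey (priority 74) → {whiskey:74, india:89, uniform:94, hotel:96, november:97}
dispatch next → whiskey; now {india:89, uniform:94, hotel:96, november:97}
add oscar (priority 36) → {oscar:36, india:89, uniform:94, hotel:96, november:97}
dispatch next → oscar; now {india:89, uniform:94, hotel:96, november:97}
dispatch next → india; now {uniform:94, hotel:96, november:97}
add papa (priority 38) → {papa:38, uniform:94, hotel:96, november:97}
add romeo (priority 30) → {romeo:30, papa:38, uniform:94, hotel:96, november:97}
dispatch next → romeo; now {papa:38, uniform:94, hotel:96, november:97}
update november to priority 41 → {papa:38, november:41, uniform:94, hotel:96}
update uniform to priority 12 → {uniform:12, papa:38, november:41, hotel:96}
dispatch next → uniform; now {papa:38, november:41, hotel:96}
update papa to priority 90 → {november:41, papa:90, hotel:96}
dispatch next → november; now {papa:90, hotel:96}
dispatch next → papa; now {hotel:96}
dispatch next → hotel; now {}

[sierra, delta, quebec, lima, mike, whiskey, oscar, india, romeo, uniform, november, papa, hotel]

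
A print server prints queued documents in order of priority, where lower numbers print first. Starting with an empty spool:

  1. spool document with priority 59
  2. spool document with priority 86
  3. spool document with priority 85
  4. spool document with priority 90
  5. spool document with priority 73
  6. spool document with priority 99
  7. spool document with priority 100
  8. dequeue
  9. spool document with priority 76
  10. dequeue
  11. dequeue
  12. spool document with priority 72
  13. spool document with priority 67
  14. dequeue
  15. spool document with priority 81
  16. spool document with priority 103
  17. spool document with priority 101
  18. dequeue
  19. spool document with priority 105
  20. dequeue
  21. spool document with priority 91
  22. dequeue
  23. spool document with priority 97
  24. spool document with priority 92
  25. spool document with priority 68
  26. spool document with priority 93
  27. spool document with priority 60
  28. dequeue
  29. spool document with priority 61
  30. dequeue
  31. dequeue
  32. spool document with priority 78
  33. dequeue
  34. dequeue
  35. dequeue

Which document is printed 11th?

insert 59 → {59}
insert 86 → {59, 86}
insert 85 → {59, 85, 86}
insert 90 → {59, 85, 86, 90}
insert 73 → {59, 73, 85, 86, 90}
insert 99 → {59, 73, 85, 86, 90, 99}
insert 100 → {59, 73, 85, 86, 90, 99, 100}
dequeue → 59; now {73, 85, 86, 90, 99, 100}
insert 76 → {73, 76, 85, 86, 90, 99, 100}
dequeue → 73; now {76, 85, 86, 90, 99, 100}
dequeue → 76; now {85, 86, 90, 99, 100}
insert 72 → {72, 85, 86, 90, 99, 100}
insert 67 → {67, 72, 85, 86, 90, 99, 100}
dequeue → 67; now {72, 85, 86, 90, 99, 100}
insert 81 → {72, 81, 85, 86, 90, 99, 100}
insert 103 → {72, 81, 85, 86, 90, 99, 100, 103}
insert 101 → {72, 81, 85, 86, 90, 99, 100, 101, 103}
dequeue → 72; now {81, 85, 86, 90, 99, 100, 101, 103}
insert 105 → {81, 85, 86, 90, 99, 100, 101, 103, 105}
dequeue → 81; now {85, 86, 90, 99, 100, 101, 103, 105}
insert 91 → {85, 86, 90, 91, 99, 100, 101, 103, 105}
dequeue → 85; now {86, 90, 91, 99, 100, 101, 103, 105}
insert 97 → {86, 90, 91, 97, 99, 100, 101, 103, 105}
insert 92 → {86, 90, 91, 92, 97, 99, 100, 101, 103, 105}
insert 68 → {68, 86, 90, 91, 92, 97, 99, 100, 101, 103, 105}
insert 93 → {68, 86, 90, 91, 92, 93, 97, 99, 100, 101, 103, 105}
insert 60 → {60, 68, 86, 90, 91, 92, 93, 97, 99, 100, 101, 103, 105}
dequeue → 60; now {68, 86, 90, 91, 92, 93, 97, 99, 100, 101, 103, 105}
insert 61 → {61, 68, 86, 90, 91, 92, 93, 97, 99, 100, 101, 103, 105}
dequeue → 61; now {68, 86, 90, 91, 92, 93, 97, 99, 100, 101, 103, 105}
dequeue → 68; now {86, 90, 91, 92, 93, 97, 99, 100, 101, 103, 105}
insert 78 → {78, 86, 90, 91, 92, 93, 97, 99, 100, 101, 103, 105}
dequeue → 78; now {86, 90, 91, 92, 93, 97, 99, 100, 101, 103, 105}
dequeue → 86; now {90, 91, 92, 93, 97, 99, 100, 101, 103, 105}
dequeue → 90; now {91, 92, 93, 97, 99, 100, 101, 103, 105}

78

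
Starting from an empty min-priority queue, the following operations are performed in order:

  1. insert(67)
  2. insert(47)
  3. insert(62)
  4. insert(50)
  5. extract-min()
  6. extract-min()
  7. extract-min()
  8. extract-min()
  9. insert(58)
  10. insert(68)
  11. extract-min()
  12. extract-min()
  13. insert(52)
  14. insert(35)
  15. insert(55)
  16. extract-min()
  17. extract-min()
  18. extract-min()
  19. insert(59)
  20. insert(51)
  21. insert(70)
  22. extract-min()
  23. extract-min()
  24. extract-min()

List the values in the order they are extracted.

47, 50, 62, 67, 58, 68, 35, 52, 55, 51, 59, 70

insert 67 → {67}
insert 47 → {47, 67}
insert 62 → {47, 62, 67}
insert 50 → {47, 50, 62, 67}
extract-min → 47; now {50, 62, 67}
extract-min → 50; now {62, 67}
extract-min → 62; now {67}
extract-min → 67; now {}
insert 58 → {58}
insert 68 → {58, 68}
extract-min → 58; now {68}
extract-min → 68; now {}
insert 52 → {52}
insert 35 → {35, 52}
insert 55 → {35, 52, 55}
extract-min → 35; now {52, 55}
extract-min → 52; now {55}
extract-min → 55; now {}
insert 59 → {59}
insert 51 → {51, 59}
insert 70 → {51, 59, 70}
extract-min → 51; now {59, 70}
extract-min → 59; now {70}
extract-min → 70; now {}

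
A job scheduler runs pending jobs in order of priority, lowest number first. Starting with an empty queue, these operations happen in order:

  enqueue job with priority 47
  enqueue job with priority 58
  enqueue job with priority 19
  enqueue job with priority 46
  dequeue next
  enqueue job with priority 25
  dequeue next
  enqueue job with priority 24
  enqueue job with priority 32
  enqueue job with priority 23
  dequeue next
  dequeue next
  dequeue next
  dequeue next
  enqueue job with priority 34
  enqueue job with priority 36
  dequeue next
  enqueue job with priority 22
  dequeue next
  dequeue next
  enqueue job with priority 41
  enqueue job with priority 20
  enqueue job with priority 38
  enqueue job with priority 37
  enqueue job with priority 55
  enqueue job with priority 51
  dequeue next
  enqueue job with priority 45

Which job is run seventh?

insert 47 → {47}
insert 58 → {47, 58}
insert 19 → {19, 47, 58}
insert 46 → {19, 46, 47, 58}
dequeue next → 19; now {46, 47, 58}
insert 25 → {25, 46, 47, 58}
dequeue next → 25; now {46, 47, 58}
insert 24 → {24, 46, 47, 58}
insert 32 → {24, 32, 46, 47, 58}
insert 23 → {23, 24, 32, 46, 47, 58}
dequeue next → 23; now {24, 32, 46, 47, 58}
dequeue next → 24; now {32, 46, 47, 58}
dequeue next → 32; now {46, 47, 58}
dequeue next → 46; now {47, 58}
insert 34 → {34, 47, 58}
insert 36 → {34, 36, 47, 58}
dequeue next → 34; now {36, 47, 58}
insert 22 → {22, 36, 47, 58}
dequeue next → 22; now {36, 47, 58}
dequeue next → 36; now {47, 58}
insert 41 → {41, 47, 58}
insert 20 → {20, 41, 47, 58}
insert 38 → {20, 38, 41, 47, 58}
insert 37 → {20, 37, 38, 41, 47, 58}
insert 55 → {20, 37, 38, 41, 47, 55, 58}
insert 51 → {20, 37, 38, 41, 47, 51, 55, 58}
dequeue next → 20; now {37, 38, 41, 47, 51, 55, 58}
insert 45 → {37, 38, 41, 45, 47, 51, 55, 58}

34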